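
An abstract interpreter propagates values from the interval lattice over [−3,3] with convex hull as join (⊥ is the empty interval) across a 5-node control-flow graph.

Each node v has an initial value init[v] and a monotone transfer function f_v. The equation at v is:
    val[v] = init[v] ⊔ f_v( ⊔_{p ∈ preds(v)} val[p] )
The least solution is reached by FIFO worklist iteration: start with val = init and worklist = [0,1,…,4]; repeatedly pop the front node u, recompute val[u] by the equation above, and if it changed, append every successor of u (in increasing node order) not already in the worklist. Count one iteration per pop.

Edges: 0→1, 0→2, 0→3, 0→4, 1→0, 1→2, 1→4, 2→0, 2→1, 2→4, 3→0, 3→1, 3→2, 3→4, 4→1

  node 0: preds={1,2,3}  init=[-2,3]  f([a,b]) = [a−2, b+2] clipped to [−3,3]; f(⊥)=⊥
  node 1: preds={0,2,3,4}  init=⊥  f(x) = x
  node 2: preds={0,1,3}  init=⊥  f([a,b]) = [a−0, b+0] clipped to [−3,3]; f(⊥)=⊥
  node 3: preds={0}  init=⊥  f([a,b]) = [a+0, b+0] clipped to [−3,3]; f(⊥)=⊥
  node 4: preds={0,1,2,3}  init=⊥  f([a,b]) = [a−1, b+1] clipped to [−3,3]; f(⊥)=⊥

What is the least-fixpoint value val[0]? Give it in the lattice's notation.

Trace (13 dequeues):
  [1] u=0 | in ⊥ | out [-2,3] | ==
  [2] u=1 | in [-2,3] | out [-2,3] | prev ⊥ | push {0}
  [3] u=2 | in [-2,3] | out [-2,3] | prev ⊥ | push {1}
  [4] u=3 | in [-2,3] | out [-2,3] | prev ⊥ | push {2}
  [5] u=4 | in [-2,3] | out [-3,3] | prev ⊥ | push {}
  [6] u=0 | in [-2,3] | out [-3,3] | prev [-2,3] | push {3,4}
  [7] u=1 | in [-3,3] | out [-3,3] | prev [-2,3] | push {0}
  [8] u=2 | in [-3,3] | out [-3,3] | prev [-2,3] | push {1}
  [9] u=3 | in [-3,3] | out [-3,3] | prev [-2,3] | push {2}
  [10] u=4 | in [-3,3] | out [-3,3] | ==
  [11] u=0 | in [-3,3] | out [-3,3] | ==
  [12] u=1 | in [-3,3] | out [-3,3] | ==
  [13] u=2 | in [-3,3] | out [-3,3] | ==

Converged values:
  [0] [-3,3]
  [1] [-3,3]
  [2] [-3,3]
  [3] [-3,3]
  [4] [-3,3]

[-3,3]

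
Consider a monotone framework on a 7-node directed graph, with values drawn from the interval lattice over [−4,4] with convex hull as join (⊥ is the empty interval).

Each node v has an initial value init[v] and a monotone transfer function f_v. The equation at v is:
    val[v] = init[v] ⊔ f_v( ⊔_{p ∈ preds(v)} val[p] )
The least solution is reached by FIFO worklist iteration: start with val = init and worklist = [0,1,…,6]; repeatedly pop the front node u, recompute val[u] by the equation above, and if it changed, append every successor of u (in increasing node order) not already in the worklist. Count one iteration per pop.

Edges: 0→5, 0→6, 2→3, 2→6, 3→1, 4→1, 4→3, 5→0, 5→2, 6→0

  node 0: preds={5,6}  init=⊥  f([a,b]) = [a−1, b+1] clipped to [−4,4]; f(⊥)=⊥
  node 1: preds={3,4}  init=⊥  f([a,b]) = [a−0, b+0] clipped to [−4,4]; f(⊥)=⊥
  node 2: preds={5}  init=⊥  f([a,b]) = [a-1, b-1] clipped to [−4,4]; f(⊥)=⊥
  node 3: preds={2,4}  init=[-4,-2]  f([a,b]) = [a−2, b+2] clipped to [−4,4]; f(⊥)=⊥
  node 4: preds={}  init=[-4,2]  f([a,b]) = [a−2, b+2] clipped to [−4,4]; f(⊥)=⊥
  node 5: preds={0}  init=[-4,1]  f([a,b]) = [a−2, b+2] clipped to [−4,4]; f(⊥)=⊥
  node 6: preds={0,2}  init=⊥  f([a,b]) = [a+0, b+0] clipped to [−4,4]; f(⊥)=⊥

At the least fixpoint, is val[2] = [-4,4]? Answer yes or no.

Iteration log — 14 steps:
  step 1. node 0  ⊔preds=[-4,1]  new=[-4,2]  old=⊥  +wl: 
  step 2. node 1  ⊔preds=[-4,2]  new=[-4,2]  old=⊥  +wl: 
  step 3. node 2  ⊔preds=[-4,1]  new=[-4,0]  old=⊥  +wl: 
  step 4. node 3  ⊔preds=[-4,2]  new=[-4,4]  old=[-4,-2]  +wl: 1
  step 5. node 4  ⊔preds=⊥  new=[-4,2]  stable
  step 6. node 5  ⊔preds=[-4,2]  new=[-4,4]  old=[-4,1]  +wl: 0,2
  step 7. node 6  ⊔preds=[-4,2]  new=[-4,2]  old=⊥  +wl: 
  step 8. node 1  ⊔preds=[-4,4]  new=[-4,4]  old=[-4,2]  +wl: 
  step 9. node 0  ⊔preds=[-4,4]  new=[-4,4]  old=[-4,2]  +wl: 5,6
  step 10. node 2  ⊔preds=[-4,4]  new=[-4,3]  old=[-4,0]  +wl: 3
  step 11. node 5  ⊔preds=[-4,4]  new=[-4,4]  stable
  step 12. node 6  ⊔preds=[-4,4]  new=[-4,4]  old=[-4,2]  +wl: 0
  step 13. node 3  ⊔preds=[-4,3]  new=[-4,4]  stable
  step 14. node 0  ⊔preds=[-4,4]  new=[-4,4]  stable

Least fixpoint reached:
  node 0: [-4,4]
  node 1: [-4,4]
  node 2: [-4,3]
  node 3: [-4,4]
  node 4: [-4,2]
  node 5: [-4,4]
  node 6: [-4,4]

no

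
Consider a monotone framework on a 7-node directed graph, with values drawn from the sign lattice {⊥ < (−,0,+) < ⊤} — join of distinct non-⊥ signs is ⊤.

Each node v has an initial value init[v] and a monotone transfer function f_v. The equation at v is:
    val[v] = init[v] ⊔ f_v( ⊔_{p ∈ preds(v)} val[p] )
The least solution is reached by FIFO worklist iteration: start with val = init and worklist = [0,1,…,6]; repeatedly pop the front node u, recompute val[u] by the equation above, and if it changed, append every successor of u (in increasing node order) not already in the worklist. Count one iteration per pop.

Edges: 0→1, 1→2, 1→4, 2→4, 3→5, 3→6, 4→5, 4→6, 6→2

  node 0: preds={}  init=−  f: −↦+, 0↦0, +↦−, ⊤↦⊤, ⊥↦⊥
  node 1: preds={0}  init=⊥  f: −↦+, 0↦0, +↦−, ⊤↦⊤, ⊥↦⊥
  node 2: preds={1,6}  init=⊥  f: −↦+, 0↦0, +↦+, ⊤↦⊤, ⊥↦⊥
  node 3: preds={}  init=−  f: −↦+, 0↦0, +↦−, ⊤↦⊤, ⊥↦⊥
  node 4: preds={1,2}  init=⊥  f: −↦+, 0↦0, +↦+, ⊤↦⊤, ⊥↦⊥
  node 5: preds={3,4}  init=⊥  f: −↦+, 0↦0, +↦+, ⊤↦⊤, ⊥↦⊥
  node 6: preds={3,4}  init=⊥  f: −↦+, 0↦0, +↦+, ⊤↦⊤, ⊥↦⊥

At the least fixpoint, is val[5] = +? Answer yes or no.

Iteration log — 11 steps:
  step 1. node 0  ⊔preds=⊥  new=−  stable
  step 2. node 1  ⊔preds=−  new=+  old=⊥  +wl: 
  step 3. node 2  ⊔preds=+  new=+  old=⊥  +wl: 
  step 4. node 3  ⊔preds=⊥  new=−  stable
  step 5. node 4  ⊔preds=+  new=+  old=⊥  +wl: 
  step 6. node 5  ⊔preds=⊤  new=⊤  old=⊥  +wl: 
  step 7. node 6  ⊔preds=⊤  new=⊤  old=⊥  +wl: 2
  step 8. node 2  ⊔preds=⊤  new=⊤  old=+  +wl: 4
  step 9. node 4  ⊔preds=⊤  new=⊤  old=+  +wl: 5,6
  step 10. node 5  ⊔preds=⊤  new=⊤  stable
  step 11. node 6  ⊔preds=⊤  new=⊤  stable

Least fixpoint reached:
  node 0: −
  node 1: +
  node 2: ⊤
  node 3: −
  node 4: ⊤
  node 5: ⊤
  node 6: ⊤

no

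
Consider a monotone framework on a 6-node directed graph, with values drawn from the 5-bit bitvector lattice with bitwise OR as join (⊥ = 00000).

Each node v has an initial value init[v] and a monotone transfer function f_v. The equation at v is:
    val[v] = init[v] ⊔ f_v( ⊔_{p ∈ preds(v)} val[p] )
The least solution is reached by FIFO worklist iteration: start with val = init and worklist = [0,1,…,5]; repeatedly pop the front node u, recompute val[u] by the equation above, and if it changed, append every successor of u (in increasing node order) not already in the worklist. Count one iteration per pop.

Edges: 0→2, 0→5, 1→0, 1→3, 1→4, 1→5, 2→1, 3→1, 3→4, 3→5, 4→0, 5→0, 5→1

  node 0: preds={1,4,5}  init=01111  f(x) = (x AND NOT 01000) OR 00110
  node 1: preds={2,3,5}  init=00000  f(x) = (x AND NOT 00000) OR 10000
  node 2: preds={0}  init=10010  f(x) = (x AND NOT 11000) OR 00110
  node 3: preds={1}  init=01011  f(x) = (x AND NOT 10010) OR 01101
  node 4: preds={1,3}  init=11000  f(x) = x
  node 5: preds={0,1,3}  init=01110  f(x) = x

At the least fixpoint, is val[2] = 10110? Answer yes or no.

Iteration log — 8 steps:
  step 1. node 0  ⊔preds=11110  new=11111  old=01111  +wl: 
  step 2. node 1  ⊔preds=11111  new=11111  old=00000  +wl: 0
  step 3. node 2  ⊔preds=11111  new=10111  old=10010  +wl: 1
  step 4. node 3  ⊔preds=11111  new=01111  old=01011  +wl: 
  step 5. node 4  ⊔preds=11111  new=11111  old=11000  +wl: 
  step 6. node 5  ⊔preds=11111  new=11111  old=01110  +wl: 
  step 7. node 0  ⊔preds=11111  new=11111  stable
  step 8. node 1  ⊔preds=11111  new=11111  stable

Least fixpoint reached:
  node 0: 11111
  node 1: 11111
  node 2: 10111
  node 3: 01111
  node 4: 11111
  node 5: 11111

no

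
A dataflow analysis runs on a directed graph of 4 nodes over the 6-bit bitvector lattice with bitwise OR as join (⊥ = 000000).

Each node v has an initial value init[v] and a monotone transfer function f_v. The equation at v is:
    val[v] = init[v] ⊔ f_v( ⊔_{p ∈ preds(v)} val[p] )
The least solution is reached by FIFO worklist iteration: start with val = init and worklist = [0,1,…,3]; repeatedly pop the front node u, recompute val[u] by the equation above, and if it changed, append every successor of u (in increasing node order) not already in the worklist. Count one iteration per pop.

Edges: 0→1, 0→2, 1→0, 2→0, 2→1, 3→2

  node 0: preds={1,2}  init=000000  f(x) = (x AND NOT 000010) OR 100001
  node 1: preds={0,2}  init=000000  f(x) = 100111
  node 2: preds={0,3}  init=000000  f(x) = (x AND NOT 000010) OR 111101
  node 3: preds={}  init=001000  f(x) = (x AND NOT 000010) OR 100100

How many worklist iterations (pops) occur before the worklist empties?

7

Iteration log — 7 steps:
  step 1. node 0  ⊔preds=000000  new=100001  old=000000  +wl: 
  step 2. node 1  ⊔preds=100001  new=100111  old=000000  +wl: 0
  step 3. node 2  ⊔preds=101001  new=111101  old=000000  +wl: 1
  step 4. node 3  ⊔preds=000000  new=101100  old=001000  +wl: 2
  step 5. node 0  ⊔preds=111111  new=111101  old=100001  +wl: 
  step 6. node 1  ⊔preds=111101  new=100111  stable
  step 7. node 2  ⊔preds=111101  new=111101  stable

Least fixpoint reached:
  node 0: 111101
  node 1: 100111
  node 2: 111101
  node 3: 101100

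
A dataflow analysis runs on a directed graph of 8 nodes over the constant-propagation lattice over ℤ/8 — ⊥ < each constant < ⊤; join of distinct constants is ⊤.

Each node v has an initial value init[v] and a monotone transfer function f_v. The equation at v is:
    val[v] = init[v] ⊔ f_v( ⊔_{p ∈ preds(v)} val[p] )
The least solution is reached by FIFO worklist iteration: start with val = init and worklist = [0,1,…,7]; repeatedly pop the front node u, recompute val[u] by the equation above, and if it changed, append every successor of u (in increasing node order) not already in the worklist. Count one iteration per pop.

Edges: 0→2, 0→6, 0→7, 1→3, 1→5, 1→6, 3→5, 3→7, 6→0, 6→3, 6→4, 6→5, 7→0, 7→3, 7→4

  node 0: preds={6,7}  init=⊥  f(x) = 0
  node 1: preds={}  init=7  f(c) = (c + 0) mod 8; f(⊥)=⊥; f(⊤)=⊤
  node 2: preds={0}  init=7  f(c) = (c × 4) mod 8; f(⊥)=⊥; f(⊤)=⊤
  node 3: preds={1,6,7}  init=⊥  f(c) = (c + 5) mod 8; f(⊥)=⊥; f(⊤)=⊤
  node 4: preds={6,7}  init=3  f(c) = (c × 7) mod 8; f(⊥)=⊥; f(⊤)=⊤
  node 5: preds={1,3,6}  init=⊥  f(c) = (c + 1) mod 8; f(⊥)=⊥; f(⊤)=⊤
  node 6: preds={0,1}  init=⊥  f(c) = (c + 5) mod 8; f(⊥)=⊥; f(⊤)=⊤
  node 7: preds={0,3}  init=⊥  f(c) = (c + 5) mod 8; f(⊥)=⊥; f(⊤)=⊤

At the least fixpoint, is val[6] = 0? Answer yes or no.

no

Worklist (13 pops):
  #1 pop 0: in=⊥ → 0 (was ⊥); enqueue []
  #2 pop 1: in=⊥ → 7 (no change)
  #3 pop 2: in=0 → ⊤ (was 7); enqueue []
  #4 pop 3: in=7 → 4 (was ⊥); enqueue []
  #5 pop 4: in=⊥ → 3 (no change)
  #6 pop 5: in=⊤ → ⊤ (was ⊥); enqueue []
  #7 pop 6: in=⊤ → ⊤ (was ⊥); enqueue [0,3,4,5]
  #8 pop 7: in=⊤ → ⊤ (was ⊥); enqueue []
  #9 pop 0: in=⊤ → 0 (no change)
  #10 pop 3: in=⊤ → ⊤ (was 4); enqueue [7]
  #11 pop 4: in=⊤ → ⊤ (was 3); enqueue []
  #12 pop 5: in=⊤ → ⊤ (no change)
  #13 pop 7: in=⊤ → ⊤ (no change)

Fixpoint:
  val[0] = 0
  val[1] = 7
  val[2] = ⊤
  val[3] = ⊤
  val[4] = ⊤
  val[5] = ⊤
  val[6] = ⊤
  val[7] = ⊤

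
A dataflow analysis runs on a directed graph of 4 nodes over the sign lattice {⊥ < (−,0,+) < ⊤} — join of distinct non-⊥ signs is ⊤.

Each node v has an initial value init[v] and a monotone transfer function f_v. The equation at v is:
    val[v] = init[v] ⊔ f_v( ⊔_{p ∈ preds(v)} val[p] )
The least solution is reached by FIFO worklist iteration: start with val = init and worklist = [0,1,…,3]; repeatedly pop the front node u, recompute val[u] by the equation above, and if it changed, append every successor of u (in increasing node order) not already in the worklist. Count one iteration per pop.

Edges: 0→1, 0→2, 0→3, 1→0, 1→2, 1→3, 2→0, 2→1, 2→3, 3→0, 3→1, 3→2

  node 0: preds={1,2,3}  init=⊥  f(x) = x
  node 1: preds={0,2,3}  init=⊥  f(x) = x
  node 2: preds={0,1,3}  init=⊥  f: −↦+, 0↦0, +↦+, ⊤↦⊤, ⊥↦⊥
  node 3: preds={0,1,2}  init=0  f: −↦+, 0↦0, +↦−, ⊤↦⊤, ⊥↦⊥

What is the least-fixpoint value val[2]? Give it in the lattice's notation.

Trace (6 dequeues):
  [1] u=0 | in 0 | out 0 | prev ⊥ | push {}
  [2] u=1 | in 0 | out 0 | prev ⊥ | push {0}
  [3] u=2 | in 0 | out 0 | prev ⊥ | push {1}
  [4] u=3 | in 0 | out 0 | ==
  [5] u=0 | in 0 | out 0 | ==
  [6] u=1 | in 0 | out 0 | ==

Converged values:
  [0] 0
  [1] 0
  [2] 0
  [3] 0

0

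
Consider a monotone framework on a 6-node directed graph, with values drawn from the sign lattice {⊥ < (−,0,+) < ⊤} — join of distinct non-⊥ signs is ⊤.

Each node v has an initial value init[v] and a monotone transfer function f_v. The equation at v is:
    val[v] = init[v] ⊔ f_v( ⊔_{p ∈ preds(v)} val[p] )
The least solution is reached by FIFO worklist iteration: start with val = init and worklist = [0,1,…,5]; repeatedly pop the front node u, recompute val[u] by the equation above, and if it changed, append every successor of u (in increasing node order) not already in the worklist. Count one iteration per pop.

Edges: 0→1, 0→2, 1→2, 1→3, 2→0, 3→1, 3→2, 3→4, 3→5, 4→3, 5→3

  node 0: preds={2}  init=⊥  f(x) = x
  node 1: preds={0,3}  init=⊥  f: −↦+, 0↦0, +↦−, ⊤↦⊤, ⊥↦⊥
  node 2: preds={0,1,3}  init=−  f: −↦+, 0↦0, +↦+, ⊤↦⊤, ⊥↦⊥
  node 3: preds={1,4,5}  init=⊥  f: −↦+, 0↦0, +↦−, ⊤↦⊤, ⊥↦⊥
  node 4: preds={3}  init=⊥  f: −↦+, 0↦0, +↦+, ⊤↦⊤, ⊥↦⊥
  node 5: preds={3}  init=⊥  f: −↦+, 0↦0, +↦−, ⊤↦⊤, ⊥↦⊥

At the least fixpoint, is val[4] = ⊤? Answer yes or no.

yes

Worklist (15 pops):
  #1 pop 0: in=− → − (was ⊥); enqueue []
  #2 pop 1: in=− → + (was ⊥); enqueue []
  #3 pop 2: in=⊤ → ⊤ (was −); enqueue [0]
  #4 pop 3: in=+ → − (was ⊥); enqueue [1,2]
  #5 pop 4: in=− → + (was ⊥); enqueue [3]
  #6 pop 5: in=− → + (was ⊥); enqueue []
  #7 pop 0: in=⊤ → ⊤ (was −); enqueue []
  #8 pop 1: in=⊤ → ⊤ (was +); enqueue []
  #9 pop 2: in=⊤ → ⊤ (no change)
  #10 pop 3: in=⊤ → ⊤ (was −); enqueue [1,2,4,5]
  #11 pop 1: in=⊤ → ⊤ (no change)
  #12 pop 2: in=⊤ → ⊤ (no change)
  #13 pop 4: in=⊤ → ⊤ (was +); enqueue [3]
  #14 pop 5: in=⊤ → ⊤ (was +); enqueue []
  #15 pop 3: in=⊤ → ⊤ (no change)

Fixpoint:
  val[0] = ⊤
  val[1] = ⊤
  val[2] = ⊤
  val[3] = ⊤
  val[4] = ⊤
  val[5] = ⊤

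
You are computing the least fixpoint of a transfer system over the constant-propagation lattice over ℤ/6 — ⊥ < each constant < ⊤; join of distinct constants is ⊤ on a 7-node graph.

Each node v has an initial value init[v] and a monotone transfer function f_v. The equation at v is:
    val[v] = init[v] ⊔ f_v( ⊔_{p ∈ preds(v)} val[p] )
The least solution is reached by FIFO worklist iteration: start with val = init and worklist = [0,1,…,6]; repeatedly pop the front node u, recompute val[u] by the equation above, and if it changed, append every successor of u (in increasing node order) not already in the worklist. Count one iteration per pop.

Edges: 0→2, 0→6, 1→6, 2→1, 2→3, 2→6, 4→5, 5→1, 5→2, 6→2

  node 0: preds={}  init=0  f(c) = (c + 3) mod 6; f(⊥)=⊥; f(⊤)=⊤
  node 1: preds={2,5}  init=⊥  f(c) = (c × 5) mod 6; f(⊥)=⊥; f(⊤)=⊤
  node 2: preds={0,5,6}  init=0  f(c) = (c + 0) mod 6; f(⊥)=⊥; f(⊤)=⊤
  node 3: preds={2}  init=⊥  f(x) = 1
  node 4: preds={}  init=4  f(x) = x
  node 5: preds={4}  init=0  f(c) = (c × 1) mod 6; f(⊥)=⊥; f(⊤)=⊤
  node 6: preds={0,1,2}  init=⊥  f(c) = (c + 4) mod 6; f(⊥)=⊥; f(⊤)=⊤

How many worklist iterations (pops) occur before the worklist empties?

13

Iteration log — 13 steps:
  step 1. node 0  ⊔preds=⊥  new=0  stable
  step 2. node 1  ⊔preds=0  new=0  old=⊥  +wl: 
  step 3. node 2  ⊔preds=0  new=0  stable
  step 4. node 3  ⊔preds=0  new=1  old=⊥  +wl: 
  step 5. node 4  ⊔preds=⊥  new=4  stable
  step 6. node 5  ⊔preds=4  new=⊤  old=0  +wl: 1,2
  step 7. node 6  ⊔preds=0  new=4  old=⊥  +wl: 
  step 8. node 1  ⊔preds=⊤  new=⊤  old=0  +wl: 6
  step 9. node 2  ⊔preds=⊤  new=⊤  old=0  +wl: 1,3
  step 10. node 6  ⊔preds=⊤  new=⊤  old=4  +wl: 2
  step 11. node 1  ⊔preds=⊤  new=⊤  stable
  step 12. node 3  ⊔preds=⊤  new=1  stable
  step 13. node 2  ⊔preds=⊤  new=⊤  stable

Least fixpoint reached:
  node 0: 0
  node 1: ⊤
  node 2: ⊤
  node 3: 1
  node 4: 4
  node 5: ⊤
  node 6: ⊤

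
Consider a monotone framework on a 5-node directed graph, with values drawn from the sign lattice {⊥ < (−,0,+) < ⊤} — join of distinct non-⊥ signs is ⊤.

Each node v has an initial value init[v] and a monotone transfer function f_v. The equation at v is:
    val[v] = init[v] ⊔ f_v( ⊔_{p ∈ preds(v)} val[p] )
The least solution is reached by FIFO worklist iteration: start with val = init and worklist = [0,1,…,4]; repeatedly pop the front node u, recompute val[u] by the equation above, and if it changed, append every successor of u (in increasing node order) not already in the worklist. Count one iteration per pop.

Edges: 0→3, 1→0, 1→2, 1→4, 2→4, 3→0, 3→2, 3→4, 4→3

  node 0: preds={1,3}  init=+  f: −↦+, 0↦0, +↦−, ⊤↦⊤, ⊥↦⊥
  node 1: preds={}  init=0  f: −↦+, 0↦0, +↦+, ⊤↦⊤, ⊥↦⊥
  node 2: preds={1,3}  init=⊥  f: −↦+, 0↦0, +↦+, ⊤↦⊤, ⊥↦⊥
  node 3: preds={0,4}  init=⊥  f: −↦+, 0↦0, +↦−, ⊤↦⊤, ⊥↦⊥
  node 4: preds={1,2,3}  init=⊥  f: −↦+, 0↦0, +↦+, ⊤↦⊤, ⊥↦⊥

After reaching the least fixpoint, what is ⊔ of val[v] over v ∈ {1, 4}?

Iteration log — 9 steps:
  step 1. node 0  ⊔preds=0  new=⊤  old=+  +wl: 
  step 2. node 1  ⊔preds=⊥  new=0  stable
  step 3. node 2  ⊔preds=0  new=0  old=⊥  +wl: 
  step 4. node 3  ⊔preds=⊤  new=⊤  old=⊥  +wl: 0,2
  step 5. node 4  ⊔preds=⊤  new=⊤  old=⊥  +wl: 3
  step 6. node 0  ⊔preds=⊤  new=⊤  stable
  step 7. node 2  ⊔preds=⊤  new=⊤  old=0  +wl: 4
  step 8. node 3  ⊔preds=⊤  new=⊤  stable
  step 9. node 4  ⊔preds=⊤  new=⊤  stable

Least fixpoint reached:
  node 0: ⊤
  node 1: 0
  node 2: ⊤
  node 3: ⊤
  node 4: ⊤

⊤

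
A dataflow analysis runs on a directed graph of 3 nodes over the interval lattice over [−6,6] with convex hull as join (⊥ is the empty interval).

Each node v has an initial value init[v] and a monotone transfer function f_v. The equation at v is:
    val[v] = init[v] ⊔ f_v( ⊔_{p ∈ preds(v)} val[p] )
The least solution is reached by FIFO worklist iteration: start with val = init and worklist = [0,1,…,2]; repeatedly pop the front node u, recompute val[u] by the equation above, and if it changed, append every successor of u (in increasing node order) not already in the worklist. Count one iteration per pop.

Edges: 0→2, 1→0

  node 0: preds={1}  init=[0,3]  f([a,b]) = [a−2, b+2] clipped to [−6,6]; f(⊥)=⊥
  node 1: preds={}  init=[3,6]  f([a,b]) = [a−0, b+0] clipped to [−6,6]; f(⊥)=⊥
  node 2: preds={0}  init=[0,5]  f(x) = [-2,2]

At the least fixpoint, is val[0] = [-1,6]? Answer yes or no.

no

Iteration log — 3 steps:
  step 1. node 0  ⊔preds=[3,6]  new=[0,6]  old=[0,3]  +wl: 
  step 2. node 1  ⊔preds=⊥  new=[3,6]  stable
  step 3. node 2  ⊔preds=[0,6]  new=[-2,5]  old=[0,5]  +wl: 

Least fixpoint reached:
  node 0: [0,6]
  node 1: [3,6]
  node 2: [-2,5]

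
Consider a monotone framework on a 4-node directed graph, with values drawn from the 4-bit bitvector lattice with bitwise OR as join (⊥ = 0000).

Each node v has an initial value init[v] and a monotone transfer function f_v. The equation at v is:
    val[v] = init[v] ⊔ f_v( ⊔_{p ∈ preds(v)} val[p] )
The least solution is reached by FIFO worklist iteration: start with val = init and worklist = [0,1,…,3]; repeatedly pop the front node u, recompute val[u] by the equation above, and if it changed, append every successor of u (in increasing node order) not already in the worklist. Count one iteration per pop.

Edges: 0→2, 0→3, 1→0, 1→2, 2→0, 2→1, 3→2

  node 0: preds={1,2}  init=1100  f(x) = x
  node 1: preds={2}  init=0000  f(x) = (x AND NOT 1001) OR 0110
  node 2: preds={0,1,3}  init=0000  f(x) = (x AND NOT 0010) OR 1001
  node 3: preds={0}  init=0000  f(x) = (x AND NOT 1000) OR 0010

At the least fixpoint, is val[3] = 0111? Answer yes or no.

yes

Worklist (9 pops):
  #1 pop 0: in=0000 → 1100 (no change)
  #2 pop 1: in=0000 → 0110 (was 0000); enqueue [0]
  #3 pop 2: in=1110 → 1101 (was 0000); enqueue [1]
  #4 pop 3: in=1100 → 0110 (was 0000); enqueue [2]
  #5 pop 0: in=1111 → 1111 (was 1100); enqueue [3]
  #6 pop 1: in=1101 → 0110 (no change)
  #7 pop 2: in=1111 → 1101 (no change)
  #8 pop 3: in=1111 → 0111 (was 0110); enqueue [2]
  #9 pop 2: in=1111 → 1101 (no change)

Fixpoint:
  val[0] = 1111
  val[1] = 0110
  val[2] = 1101
  val[3] = 0111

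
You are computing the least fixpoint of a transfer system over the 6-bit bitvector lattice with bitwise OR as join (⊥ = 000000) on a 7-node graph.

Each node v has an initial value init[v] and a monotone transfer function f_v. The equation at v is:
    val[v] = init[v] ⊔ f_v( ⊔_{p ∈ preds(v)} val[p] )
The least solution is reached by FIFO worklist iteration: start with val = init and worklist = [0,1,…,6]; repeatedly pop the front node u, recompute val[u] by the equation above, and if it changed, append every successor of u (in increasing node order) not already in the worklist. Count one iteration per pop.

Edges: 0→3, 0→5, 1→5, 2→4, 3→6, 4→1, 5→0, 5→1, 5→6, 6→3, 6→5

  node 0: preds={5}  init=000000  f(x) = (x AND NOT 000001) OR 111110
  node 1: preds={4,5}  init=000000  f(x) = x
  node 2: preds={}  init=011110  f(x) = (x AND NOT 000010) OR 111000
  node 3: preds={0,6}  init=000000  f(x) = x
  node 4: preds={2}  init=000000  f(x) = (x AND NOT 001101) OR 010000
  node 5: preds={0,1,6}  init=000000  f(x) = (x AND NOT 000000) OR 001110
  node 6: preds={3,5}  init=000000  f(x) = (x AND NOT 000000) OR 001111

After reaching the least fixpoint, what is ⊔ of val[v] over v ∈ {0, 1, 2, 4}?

111111

Worklist (15 pops):
  #1 pop 0: in=000000 → 111110 (was 000000); enqueue []
  #2 pop 1: in=000000 → 000000 (no change)
  #3 pop 2: in=000000 → 111110 (was 011110); enqueue []
  #4 pop 3: in=111110 → 111110 (was 000000); enqueue []
  #5 pop 4: in=111110 → 110010 (was 000000); enqueue [1]
  #6 pop 5: in=111110 → 111110 (was 000000); enqueue [0]
  #7 pop 6: in=111110 → 111111 (was 000000); enqueue [3,5]
  #8 pop 1: in=111110 → 111110 (was 000000); enqueue []
  #9 pop 0: in=111110 → 111110 (no change)
  #10 pop 3: in=111111 → 111111 (was 111110); enqueue [6]
  #11 pop 5: in=111111 → 111111 (was 111110); enqueue [0,1]
  #12 pop 6: in=111111 → 111111 (no change)
  #13 pop 0: in=111111 → 111110 (no change)
  #14 pop 1: in=111111 → 111111 (was 111110); enqueue [5]
  #15 pop 5: in=111111 → 111111 (no change)

Fixpoint:
  val[0] = 111110
  val[1] = 111111
  val[2] = 111110
  val[3] = 111111
  val[4] = 110010
  val[5] = 111111
  val[6] = 111111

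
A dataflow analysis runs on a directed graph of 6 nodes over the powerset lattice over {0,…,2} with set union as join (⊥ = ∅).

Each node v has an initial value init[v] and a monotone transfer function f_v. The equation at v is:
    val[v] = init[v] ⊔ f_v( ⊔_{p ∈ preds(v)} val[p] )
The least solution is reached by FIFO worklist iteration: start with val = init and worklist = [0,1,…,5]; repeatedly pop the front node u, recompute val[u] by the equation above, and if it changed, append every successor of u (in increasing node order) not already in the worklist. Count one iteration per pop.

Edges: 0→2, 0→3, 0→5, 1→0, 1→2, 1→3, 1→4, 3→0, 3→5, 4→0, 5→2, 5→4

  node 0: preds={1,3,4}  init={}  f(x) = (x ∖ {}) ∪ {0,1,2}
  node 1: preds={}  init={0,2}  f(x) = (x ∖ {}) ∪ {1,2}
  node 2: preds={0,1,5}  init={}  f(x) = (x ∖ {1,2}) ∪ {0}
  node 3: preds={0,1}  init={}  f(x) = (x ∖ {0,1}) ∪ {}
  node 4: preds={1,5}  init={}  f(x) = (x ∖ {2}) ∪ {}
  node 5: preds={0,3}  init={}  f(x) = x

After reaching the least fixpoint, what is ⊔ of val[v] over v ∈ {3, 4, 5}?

{0,1,2}

Worklist (9 pops):
  #1 pop 0: in={0,2} → {0,1,2} (was {}); enqueue []
  #2 pop 1: in={} → {0,1,2} (was {0,2}); enqueue [0]
  #3 pop 2: in={0,1,2} → {0} (was {}); enqueue []
  #4 pop 3: in={0,1,2} → {2} (was {}); enqueue []
  #5 pop 4: in={0,1,2} → {0,1} (was {}); enqueue []
  #6 pop 5: in={0,1,2} → {0,1,2} (was {}); enqueue [2,4]
  #7 pop 0: in={0,1,2} → {0,1,2} (no change)
  #8 pop 2: in={0,1,2} → {0} (no change)
  #9 pop 4: in={0,1,2} → {0,1} (no change)

Fixpoint:
  val[0] = {0,1,2}
  val[1] = {0,1,2}
  val[2] = {0}
  val[3] = {2}
  val[4] = {0,1}
  val[5] = {0,1,2}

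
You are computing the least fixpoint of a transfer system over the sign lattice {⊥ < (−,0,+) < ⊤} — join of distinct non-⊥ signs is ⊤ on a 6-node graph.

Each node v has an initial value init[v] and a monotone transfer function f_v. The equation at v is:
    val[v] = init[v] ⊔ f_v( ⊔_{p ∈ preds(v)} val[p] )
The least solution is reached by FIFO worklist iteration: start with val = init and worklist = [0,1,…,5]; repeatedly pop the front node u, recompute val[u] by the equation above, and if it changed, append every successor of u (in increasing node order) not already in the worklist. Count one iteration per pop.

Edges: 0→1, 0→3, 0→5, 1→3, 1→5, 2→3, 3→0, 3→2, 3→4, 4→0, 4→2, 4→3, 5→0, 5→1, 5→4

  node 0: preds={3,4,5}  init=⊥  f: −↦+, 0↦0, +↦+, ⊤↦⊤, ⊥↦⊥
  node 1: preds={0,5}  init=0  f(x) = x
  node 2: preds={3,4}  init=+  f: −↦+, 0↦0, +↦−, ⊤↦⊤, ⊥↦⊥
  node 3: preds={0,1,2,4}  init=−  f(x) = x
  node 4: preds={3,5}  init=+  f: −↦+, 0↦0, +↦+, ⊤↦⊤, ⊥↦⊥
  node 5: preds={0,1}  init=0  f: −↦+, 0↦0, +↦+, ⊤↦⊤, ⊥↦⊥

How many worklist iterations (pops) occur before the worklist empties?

11

Trace (11 dequeues):
  [1] u=0 | in ⊤ | out ⊤ | prev ⊥ | push {}
  [2] u=1 | in ⊤ | out ⊤ | prev 0 | push {}
  [3] u=2 | in ⊤ | out ⊤ | prev + | push {}
  [4] u=3 | in ⊤ | out ⊤ | prev − | push {0,2}
  [5] u=4 | in ⊤ | out ⊤ | prev + | push {3}
  [6] u=5 | in ⊤ | out ⊤ | prev 0 | push {1,4}
  [7] u=0 | in ⊤ | out ⊤ | ==
  [8] u=2 | in ⊤ | out ⊤ | ==
  [9] u=3 | in ⊤ | out ⊤ | ==
  [10] u=1 | in ⊤ | out ⊤ | ==
  [11] u=4 | in ⊤ | out ⊤ | ==

Converged values:
  [0] ⊤
  [1] ⊤
  [2] ⊤
  [3] ⊤
  [4] ⊤
  [5] ⊤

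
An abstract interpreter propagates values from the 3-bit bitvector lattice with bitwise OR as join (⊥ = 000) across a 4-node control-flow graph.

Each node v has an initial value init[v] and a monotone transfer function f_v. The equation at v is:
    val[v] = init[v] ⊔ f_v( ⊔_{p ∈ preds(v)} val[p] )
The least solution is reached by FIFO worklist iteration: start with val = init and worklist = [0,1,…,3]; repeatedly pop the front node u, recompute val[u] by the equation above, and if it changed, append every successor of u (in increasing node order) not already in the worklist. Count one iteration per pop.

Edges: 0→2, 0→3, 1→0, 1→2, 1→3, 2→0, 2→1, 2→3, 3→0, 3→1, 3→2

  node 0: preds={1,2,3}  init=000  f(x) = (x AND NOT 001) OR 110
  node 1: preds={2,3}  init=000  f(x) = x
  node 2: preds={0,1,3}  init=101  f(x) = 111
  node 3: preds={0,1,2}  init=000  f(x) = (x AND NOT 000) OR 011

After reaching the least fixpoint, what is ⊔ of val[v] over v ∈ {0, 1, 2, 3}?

111

Worklist (9 pops):
  #1 pop 0: in=101 → 110 (was 000); enqueue []
  #2 pop 1: in=101 → 101 (was 000); enqueue [0]
  #3 pop 2: in=111 → 111 (was 101); enqueue [1]
  #4 pop 3: in=111 → 111 (was 000); enqueue [2]
  #5 pop 0: in=111 → 110 (no change)
  #6 pop 1: in=111 → 111 (was 101); enqueue [0,3]
  #7 pop 2: in=111 → 111 (no change)
  #8 pop 0: in=111 → 110 (no change)
  #9 pop 3: in=111 → 111 (no change)

Fixpoint:
  val[0] = 110
  val[1] = 111
  val[2] = 111
  val[3] = 111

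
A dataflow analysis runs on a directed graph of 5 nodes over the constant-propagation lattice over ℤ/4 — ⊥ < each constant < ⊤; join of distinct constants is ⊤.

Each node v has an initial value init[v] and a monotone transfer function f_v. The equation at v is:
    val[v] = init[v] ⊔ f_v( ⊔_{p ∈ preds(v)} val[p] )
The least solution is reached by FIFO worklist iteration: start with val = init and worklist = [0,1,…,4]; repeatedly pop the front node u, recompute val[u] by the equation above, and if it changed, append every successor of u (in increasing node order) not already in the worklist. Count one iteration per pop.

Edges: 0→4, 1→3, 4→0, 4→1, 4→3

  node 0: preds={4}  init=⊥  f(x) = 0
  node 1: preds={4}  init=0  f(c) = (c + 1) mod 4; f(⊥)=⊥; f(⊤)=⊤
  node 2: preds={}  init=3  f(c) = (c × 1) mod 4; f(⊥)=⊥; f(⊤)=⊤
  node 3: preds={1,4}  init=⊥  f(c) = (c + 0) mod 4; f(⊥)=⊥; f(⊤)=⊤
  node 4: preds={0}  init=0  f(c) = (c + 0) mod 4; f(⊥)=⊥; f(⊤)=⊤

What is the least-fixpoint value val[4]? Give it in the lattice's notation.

Iteration log — 5 steps:
  step 1. node 0  ⊔preds=0  new=0  old=⊥  +wl: 
  step 2. node 1  ⊔preds=0  new=⊤  old=0  +wl: 
  step 3. node 2  ⊔preds=⊥  new=3  stable
  step 4. node 3  ⊔preds=⊤  new=⊤  old=⊥  +wl: 
  step 5. node 4  ⊔preds=0  new=0  stable

Least fixpoint reached:
  node 0: 0
  node 1: ⊤
  node 2: 3
  node 3: ⊤
  node 4: 0

0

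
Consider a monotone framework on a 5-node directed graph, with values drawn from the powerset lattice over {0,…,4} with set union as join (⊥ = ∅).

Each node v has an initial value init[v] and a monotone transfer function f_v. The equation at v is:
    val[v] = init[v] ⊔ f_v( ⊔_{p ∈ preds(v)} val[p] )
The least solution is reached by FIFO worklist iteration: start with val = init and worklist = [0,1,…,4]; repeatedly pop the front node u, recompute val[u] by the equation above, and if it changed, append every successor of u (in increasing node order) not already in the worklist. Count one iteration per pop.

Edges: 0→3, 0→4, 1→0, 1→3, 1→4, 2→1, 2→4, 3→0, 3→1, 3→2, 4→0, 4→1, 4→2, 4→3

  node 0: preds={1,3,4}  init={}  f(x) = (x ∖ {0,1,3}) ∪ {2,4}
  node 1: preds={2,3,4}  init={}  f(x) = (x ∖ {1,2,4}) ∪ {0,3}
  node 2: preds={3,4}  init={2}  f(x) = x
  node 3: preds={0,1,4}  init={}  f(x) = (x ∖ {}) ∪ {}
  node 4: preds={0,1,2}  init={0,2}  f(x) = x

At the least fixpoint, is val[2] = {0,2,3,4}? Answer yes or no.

yes

Iteration log — 11 steps:
  step 1. node 0  ⊔preds={0,2}  new={2,4}  old={}  +wl: 
  step 2. node 1  ⊔preds={0,2}  new={0,3}  old={}  +wl: 0
  step 3. node 2  ⊔preds={0,2}  new={0,2}  old={2}  +wl: 1
  step 4. node 3  ⊔preds={0,2,3,4}  new={0,2,3,4}  old={}  +wl: 2
  step 5. node 4  ⊔preds={0,2,3,4}  new={0,2,3,4}  old={0,2}  +wl: 3
  step 6. node 0  ⊔preds={0,2,3,4}  new={2,4}  stable
  step 7. node 1  ⊔preds={0,2,3,4}  new={0,3}  stable
  step 8. node 2  ⊔preds={0,2,3,4}  new={0,2,3,4}  old={0,2}  +wl: 1,4
  step 9. node 3  ⊔preds={0,2,3,4}  new={0,2,3,4}  stable
  step 10. node 1  ⊔preds={0,2,3,4}  new={0,3}  stable
  step 11. node 4  ⊔preds={0,2,3,4}  new={0,2,3,4}  stable

Least fixpoint reached:
  node 0: {2,4}
  node 1: {0,3}
  node 2: {0,2,3,4}
  node 3: {0,2,3,4}
  node 4: {0,2,3,4}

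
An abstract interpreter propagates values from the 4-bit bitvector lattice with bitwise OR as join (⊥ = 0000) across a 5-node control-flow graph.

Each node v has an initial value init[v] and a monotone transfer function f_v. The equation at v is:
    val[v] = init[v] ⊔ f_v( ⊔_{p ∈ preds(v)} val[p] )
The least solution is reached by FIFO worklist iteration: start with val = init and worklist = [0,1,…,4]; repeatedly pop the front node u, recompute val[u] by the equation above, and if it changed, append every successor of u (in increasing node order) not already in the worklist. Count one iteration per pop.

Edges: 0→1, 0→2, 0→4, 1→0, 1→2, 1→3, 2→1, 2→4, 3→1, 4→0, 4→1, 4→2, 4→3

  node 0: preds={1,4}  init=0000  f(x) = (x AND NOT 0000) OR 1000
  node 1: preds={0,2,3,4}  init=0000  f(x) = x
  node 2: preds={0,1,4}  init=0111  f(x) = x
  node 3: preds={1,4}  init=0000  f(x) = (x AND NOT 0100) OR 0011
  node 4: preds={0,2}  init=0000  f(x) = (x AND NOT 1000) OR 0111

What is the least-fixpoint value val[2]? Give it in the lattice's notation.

Trace (10 dequeues):
  [1] u=0 | in 0000 | out 1000 | prev 0000 | push {}
  [2] u=1 | in 1111 | out 1111 | prev 0000 | push {0}
  [3] u=2 | in 1111 | out 1111 | prev 0111 | push {1}
  [4] u=3 | in 1111 | out 1011 | prev 0000 | push {}
  [5] u=4 | in 1111 | out 0111 | prev 0000 | push {2,3}
  [6] u=0 | in 1111 | out 1111 | prev 1000 | push {4}
  [7] u=1 | in 1111 | out 1111 | ==
  [8] u=2 | in 1111 | out 1111 | ==
  [9] u=3 | in 1111 | out 1011 | ==
  [10] u=4 | in 1111 | out 0111 | ==

Converged values:
  [0] 1111
  [1] 1111
  [2] 1111
  [3] 1011
  [4] 0111

1111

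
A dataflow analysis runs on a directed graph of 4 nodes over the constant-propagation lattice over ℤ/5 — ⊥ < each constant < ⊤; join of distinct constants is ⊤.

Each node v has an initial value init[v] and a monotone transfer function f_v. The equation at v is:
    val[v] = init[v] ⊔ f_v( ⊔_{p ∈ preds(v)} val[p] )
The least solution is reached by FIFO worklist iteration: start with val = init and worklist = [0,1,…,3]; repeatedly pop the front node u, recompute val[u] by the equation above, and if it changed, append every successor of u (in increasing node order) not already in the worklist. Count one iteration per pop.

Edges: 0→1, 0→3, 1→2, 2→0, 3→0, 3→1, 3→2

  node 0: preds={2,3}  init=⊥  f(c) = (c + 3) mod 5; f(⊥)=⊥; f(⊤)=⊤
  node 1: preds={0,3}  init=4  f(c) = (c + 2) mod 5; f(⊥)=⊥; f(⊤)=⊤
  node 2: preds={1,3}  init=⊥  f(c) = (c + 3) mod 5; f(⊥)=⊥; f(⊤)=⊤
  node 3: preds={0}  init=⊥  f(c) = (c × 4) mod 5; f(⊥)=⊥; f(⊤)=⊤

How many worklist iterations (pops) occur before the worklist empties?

14

Worklist (14 pops):
  #1 pop 0: in=⊥ → ⊥ (no change)
  #2 pop 1: in=⊥ → 4 (no change)
  #3 pop 2: in=4 → 2 (was ⊥); enqueue [0]
  #4 pop 3: in=⊥ → ⊥ (no change)
  #5 pop 0: in=2 → 0 (was ⊥); enqueue [1,3]
  #6 pop 1: in=0 → ⊤ (was 4); enqueue [2]
  #7 pop 3: in=0 → 0 (was ⊥); enqueue [0,1]
  #8 pop 2: in=⊤ → ⊤ (was 2); enqueue []
  #9 pop 0: in=⊤ → ⊤ (was 0); enqueue [3]
  #10 pop 1: in=⊤ → ⊤ (no change)
  #11 pop 3: in=⊤ → ⊤ (was 0); enqueue [0,1,2]
  #12 pop 0: in=⊤ → ⊤ (no change)
  #13 pop 1: in=⊤ → ⊤ (no change)
  #14 pop 2: in=⊤ → ⊤ (no change)

Fixpoint:
  val[0] = ⊤
  val[1] = ⊤
  val[2] = ⊤
  val[3] = ⊤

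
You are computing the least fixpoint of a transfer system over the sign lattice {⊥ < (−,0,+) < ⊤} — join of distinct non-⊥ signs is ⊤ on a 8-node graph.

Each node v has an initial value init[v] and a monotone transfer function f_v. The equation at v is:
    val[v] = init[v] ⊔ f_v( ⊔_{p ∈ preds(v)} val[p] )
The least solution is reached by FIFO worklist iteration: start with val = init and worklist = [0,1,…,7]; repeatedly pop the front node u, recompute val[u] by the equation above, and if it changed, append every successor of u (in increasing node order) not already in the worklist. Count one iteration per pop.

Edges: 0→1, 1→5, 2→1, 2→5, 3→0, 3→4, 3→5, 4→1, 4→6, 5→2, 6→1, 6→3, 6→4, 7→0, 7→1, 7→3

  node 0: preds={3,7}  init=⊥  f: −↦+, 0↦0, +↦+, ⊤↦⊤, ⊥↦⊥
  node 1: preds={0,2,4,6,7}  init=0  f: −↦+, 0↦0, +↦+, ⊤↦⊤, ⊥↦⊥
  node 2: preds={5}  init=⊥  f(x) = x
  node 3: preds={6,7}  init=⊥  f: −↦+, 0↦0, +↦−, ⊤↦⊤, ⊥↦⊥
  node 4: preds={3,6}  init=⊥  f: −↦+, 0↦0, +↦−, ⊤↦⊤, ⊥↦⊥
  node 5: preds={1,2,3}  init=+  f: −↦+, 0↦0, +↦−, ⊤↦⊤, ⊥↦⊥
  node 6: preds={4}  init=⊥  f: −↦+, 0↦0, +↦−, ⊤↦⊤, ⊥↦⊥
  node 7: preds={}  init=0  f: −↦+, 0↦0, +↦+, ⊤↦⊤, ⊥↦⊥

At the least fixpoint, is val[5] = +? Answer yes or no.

Trace (15 dequeues):
  [1] u=0 | in 0 | out 0 | prev ⊥ | push {}
  [2] u=1 | in 0 | out 0 | ==
  [3] u=2 | in + | out + | prev ⊥ | push {1}
  [4] u=3 | in 0 | out 0 | prev ⊥ | push {0}
  [5] u=4 | in 0 | out 0 | prev ⊥ | push {}
  [6] u=5 | in ⊤ | out ⊤ | prev + | push {2}
  [7] u=6 | in 0 | out 0 | prev ⊥ | push {3,4}
  [8] u=7 | in ⊥ | out 0 | ==
  [9] u=1 | in ⊤ | out ⊤ | prev 0 | push {5}
  [10] u=0 | in 0 | out 0 | ==
  [11] u=2 | in ⊤ | out ⊤ | prev + | push {1}
  [12] u=3 | in 0 | out 0 | ==
  [13] u=4 | in 0 | out 0 | ==
  [14] u=5 | in ⊤ | out ⊤ | ==
  [15] u=1 | in ⊤ | out ⊤ | ==

Converged values:
  [0] 0
  [1] ⊤
  [2] ⊤
  [3] 0
  [4] 0
  [5] ⊤
  [6] 0
  [7] 0

no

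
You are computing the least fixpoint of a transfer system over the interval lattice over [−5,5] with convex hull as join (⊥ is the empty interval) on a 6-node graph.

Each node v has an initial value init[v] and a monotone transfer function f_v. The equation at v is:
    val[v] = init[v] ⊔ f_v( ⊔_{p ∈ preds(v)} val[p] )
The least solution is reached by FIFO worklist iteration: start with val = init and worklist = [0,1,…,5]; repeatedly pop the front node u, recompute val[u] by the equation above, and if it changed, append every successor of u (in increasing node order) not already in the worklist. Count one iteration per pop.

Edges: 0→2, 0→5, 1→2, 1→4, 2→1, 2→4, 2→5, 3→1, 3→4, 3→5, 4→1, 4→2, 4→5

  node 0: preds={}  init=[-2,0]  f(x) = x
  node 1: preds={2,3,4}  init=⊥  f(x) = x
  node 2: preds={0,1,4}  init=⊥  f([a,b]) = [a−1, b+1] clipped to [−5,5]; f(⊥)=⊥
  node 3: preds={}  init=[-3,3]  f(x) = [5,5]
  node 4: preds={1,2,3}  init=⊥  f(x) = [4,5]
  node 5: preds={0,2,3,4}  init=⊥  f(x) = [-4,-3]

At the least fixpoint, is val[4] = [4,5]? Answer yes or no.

Trace (13 dequeues):
  [1] u=0 | in ⊥ | out [-2,0] | ==
  [2] u=1 | in [-3,3] | out [-3,3] | prev ⊥ | push {}
  [3] u=2 | in [-3,3] | out [-4,4] | prev ⊥ | push {1}
  [4] u=3 | in ⊥ | out [-3,5] | prev [-3,3] | push {}
  [5] u=4 | in [-4,5] | out [4,5] | prev ⊥ | push {2}
  [6] u=5 | in [-4,5] | out [-4,-3] | prev ⊥ | push {}
  [7] u=1 | in [-4,5] | out [-4,5] | prev [-3,3] | push {4}
  [8] u=2 | in [-4,5] | out [-5,5] | prev [-4,4] | push {1,5}
  [9] u=4 | in [-5,5] | out [4,5] | ==
  [10] u=1 | in [-5,5] | out [-5,5] | prev [-4,5] | push {2,4}
  [11] u=5 | in [-5,5] | out [-4,-3] | ==
  [12] u=2 | in [-5,5] | out [-5,5] | ==
  [13] u=4 | in [-5,5] | out [4,5] | ==

Converged values:
  [0] [-2,0]
  [1] [-5,5]
  [2] [-5,5]
  [3] [-3,5]
  [4] [4,5]
  [5] [-4,-3]

yes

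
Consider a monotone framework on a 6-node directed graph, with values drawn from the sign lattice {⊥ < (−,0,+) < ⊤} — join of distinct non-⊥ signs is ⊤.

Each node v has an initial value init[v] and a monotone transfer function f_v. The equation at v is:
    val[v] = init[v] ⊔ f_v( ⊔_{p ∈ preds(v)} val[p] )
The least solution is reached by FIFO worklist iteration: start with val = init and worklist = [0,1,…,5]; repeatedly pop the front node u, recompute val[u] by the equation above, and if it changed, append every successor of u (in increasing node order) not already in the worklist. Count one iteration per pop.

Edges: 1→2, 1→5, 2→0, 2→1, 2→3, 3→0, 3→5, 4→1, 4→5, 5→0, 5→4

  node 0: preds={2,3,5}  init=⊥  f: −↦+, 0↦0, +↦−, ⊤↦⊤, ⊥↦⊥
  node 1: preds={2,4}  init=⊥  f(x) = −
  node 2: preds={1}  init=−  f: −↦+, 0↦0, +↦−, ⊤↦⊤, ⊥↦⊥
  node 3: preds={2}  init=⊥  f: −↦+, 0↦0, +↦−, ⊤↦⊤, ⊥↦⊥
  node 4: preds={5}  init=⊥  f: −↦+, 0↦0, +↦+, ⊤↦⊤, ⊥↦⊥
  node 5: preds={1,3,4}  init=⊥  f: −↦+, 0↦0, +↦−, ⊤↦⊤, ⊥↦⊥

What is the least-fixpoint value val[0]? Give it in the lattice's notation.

Worklist (11 pops):
  #1 pop 0: in=− → + (was ⊥); enqueue []
  #2 pop 1: in=− → − (was ⊥); enqueue []
  #3 pop 2: in=− → ⊤ (was −); enqueue [0,1]
  #4 pop 3: in=⊤ → ⊤ (was ⊥); enqueue []
  #5 pop 4: in=⊥ → ⊥ (no change)
  #6 pop 5: in=⊤ → ⊤ (was ⊥); enqueue [4]
  #7 pop 0: in=⊤ → ⊤ (was +); enqueue []
  #8 pop 1: in=⊤ → − (no change)
  #9 pop 4: in=⊤ → ⊤ (was ⊥); enqueue [1,5]
  #10 pop 1: in=⊤ → − (no change)
  #11 pop 5: in=⊤ → ⊤ (no change)

Fixpoint:
  val[0] = ⊤
  val[1] = −
  val[2] = ⊤
  val[3] = ⊤
  val[4] = ⊤
  val[5] = ⊤

⊤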